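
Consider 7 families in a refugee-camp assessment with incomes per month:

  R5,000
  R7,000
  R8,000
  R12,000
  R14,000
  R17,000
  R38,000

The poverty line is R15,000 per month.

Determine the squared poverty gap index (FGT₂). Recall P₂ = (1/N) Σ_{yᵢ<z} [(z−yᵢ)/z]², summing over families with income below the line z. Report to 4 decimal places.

0.1416

Poor units: R5,000, R7,000, R8,000, R12,000, R14,000 (q = 5 of N = 7).
Normalized shortfalls: (15000−5000)/15000 = 0.6667; (15000−7000)/15000 = 0.5333; (15000−8000)/15000 = 0.4667; (15000−12000)/15000 = 0.2000; (15000−14000)/15000 = 0.0667.
Squared: 0.4444; 0.2844; 0.2178; 0.0400; 0.0044.
Sum = 0.991111; P₂ = 0.991111 / 7 = 0.1416.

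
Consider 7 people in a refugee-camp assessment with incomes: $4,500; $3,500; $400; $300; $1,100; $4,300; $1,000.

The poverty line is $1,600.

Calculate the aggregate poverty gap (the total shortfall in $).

$3,600

Below the line: $300, $400, $1,000, $1,100 (q = 4 of N = 7).
Individual gaps: 1600−300 = 1300; 1600−400 = 1200; 1600−1000 = 600; 1600−1100 = 500.
Aggregate gap = $3,600.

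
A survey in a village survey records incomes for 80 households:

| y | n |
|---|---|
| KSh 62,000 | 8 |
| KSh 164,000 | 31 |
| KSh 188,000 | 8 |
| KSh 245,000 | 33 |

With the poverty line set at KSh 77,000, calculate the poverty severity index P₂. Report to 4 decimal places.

Below z: 8×KSh 62,000 (q = 8 of N = 80).
Gap ratios (z−y)/z: (77000−62000)/77000 = 0.1948 (×8).
Squared: 0.0379 (×8).
Sum = 0.303593; P₂ = 0.303593 / 80 = 0.0038.

0.0038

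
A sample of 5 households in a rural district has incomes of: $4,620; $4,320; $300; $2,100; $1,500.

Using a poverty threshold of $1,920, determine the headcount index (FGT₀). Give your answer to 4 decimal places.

0.4000

2 of the 5 households have income below $1,920.
H = 2/5 = 0.4000.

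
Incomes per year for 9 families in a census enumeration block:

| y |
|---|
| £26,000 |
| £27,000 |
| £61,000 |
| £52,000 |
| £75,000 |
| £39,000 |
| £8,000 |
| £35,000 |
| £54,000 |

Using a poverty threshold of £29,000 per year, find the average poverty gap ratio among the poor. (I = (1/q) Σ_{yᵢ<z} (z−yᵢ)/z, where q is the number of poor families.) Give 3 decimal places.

Poor units: £8,000, £26,000, £27,000 (q = 3 of N = 9).
Shortfall ratios (z−y)/z: 0.7241, 0.1034, 0.0690; sum = 0.896552.
I averages over the q = 3 poor units only: 0.896552 / 3 = 0.299.

0.299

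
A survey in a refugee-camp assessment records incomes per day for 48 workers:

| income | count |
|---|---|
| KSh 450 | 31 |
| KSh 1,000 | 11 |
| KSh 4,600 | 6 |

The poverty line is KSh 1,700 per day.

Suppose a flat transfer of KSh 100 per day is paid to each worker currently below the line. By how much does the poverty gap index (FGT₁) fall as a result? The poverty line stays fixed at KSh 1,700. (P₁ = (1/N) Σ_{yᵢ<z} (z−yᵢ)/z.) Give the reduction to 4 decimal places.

Before: below the line — 31×KSh 450, 11×KSh 1,000; poverty gap index (FGT₁) = 0.569240.
After the KSh 100 transfer: below the line — 31×KSh 550, 11×KSh 1,100; poverty gap index (FGT₁) = 0.517770.
Reduction = 0.569240 − 0.517770 = 0.0515.

0.0515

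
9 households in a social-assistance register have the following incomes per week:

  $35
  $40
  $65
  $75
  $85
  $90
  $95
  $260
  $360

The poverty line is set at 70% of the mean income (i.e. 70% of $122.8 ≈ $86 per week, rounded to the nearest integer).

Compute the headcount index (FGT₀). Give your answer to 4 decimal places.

0.5556

5 of the 9 households have income below $86.
H = 5/9 = 0.5556.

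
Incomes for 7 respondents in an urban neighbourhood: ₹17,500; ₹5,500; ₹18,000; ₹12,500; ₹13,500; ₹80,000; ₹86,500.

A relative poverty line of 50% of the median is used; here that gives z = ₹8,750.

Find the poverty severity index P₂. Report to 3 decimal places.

0.020

Poor units: ₹5,500 (q = 1 of N = 7).
Gap ratios (z−y)/z: (8750−5500)/8750 = 0.3714.
Squared: 0.1380.
Sum = 0.137959; P₂ = 0.137959 / 7 = 0.020.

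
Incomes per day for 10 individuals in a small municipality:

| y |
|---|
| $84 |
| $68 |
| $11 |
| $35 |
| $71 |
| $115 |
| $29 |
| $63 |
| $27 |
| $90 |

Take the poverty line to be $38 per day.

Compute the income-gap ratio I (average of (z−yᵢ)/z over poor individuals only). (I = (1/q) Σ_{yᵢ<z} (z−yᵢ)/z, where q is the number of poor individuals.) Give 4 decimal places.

Below the line: $11, $27, $29, $35 (q = 4 of N = 10).
Relative gaps: 0.7105, 0.2895, 0.2368, 0.0789; sum = 1.315789.
The income-gap ratio divides by q (the poor only): 1.315789 / 4 = 0.3289.

0.3289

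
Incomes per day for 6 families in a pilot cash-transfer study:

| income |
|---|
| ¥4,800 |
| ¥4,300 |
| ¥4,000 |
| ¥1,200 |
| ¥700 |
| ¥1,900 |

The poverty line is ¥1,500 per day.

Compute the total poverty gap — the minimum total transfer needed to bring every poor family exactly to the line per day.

Incomes under z: ¥700, ¥1,200 (q = 2 of N = 6).
Individual gaps: 1500−700 = 800; 1500−1200 = 300.
Aggregate gap = ¥1,100.

¥1,100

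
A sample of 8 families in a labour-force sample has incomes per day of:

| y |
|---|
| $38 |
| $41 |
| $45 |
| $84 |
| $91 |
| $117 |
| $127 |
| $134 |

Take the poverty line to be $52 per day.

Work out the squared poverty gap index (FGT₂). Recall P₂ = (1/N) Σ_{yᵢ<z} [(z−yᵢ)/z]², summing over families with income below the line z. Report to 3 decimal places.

Poor units: $38, $41, $45 (q = 3 of N = 8).
Gap ratios (z−y)/z: (52−38)/52 = 0.2692; (52−41)/52 = 0.2115; (52−45)/52 = 0.1346.
Squared: 0.0725; 0.0447; 0.0181.
Sum = 0.135355; P₂ = 0.135355 / 8 = 0.017.

0.017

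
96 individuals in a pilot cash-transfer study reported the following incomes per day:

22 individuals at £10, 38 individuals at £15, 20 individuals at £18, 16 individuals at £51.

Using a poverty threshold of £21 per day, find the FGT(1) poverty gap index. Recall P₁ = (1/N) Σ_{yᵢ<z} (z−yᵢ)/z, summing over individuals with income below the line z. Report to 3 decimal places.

0.263

Incomes under z: 22×£10, 38×£15, 20×£18 (q = 80 of N = 96).
Shortfall ratios: (21−10)/21 = 0.5238 (×22); (21−15)/21 = 0.2857 (×38); (21−18)/21 = 0.1429 (×20).
Sum of shortfalls = 25.238095; P₁ averages over all N: 25.238095 / 96 = 0.263.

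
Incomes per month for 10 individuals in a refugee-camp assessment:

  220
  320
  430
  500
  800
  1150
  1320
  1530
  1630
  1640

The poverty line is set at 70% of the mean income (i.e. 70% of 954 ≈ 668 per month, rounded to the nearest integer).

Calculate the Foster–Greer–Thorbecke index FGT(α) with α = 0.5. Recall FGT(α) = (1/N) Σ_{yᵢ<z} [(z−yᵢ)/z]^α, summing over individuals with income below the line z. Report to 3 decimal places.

0.264

Poor units: 220, 320, 430, 500 (q = 4 of N = 10).
Normalized shortfalls: (668−220)/668 = 0.6707; (668−320)/668 = 0.5210; (668−430)/668 = 0.3563; (668−500)/668 = 0.2515.
Raised to α = 0.5: 0.81894; 0.72177; 0.59690; 0.50149.
Sum = 2.639105; FGT(0.5) = 2.639105 / 10 = 0.264.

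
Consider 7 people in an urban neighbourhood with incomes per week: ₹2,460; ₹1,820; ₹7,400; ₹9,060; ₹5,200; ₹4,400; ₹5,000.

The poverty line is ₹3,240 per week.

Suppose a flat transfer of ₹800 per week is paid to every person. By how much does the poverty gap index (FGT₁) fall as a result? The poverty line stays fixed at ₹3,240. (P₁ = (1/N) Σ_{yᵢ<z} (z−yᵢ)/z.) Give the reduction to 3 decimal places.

0.070

Before: below the line — ₹1,820, ₹2,460; poverty gap index (FGT₁) = 0.09700.
After the ₹800 transfer: below the line — ₹2,620; poverty gap index (FGT₁) = 0.02734.
Reduction = 0.09700 − 0.02734 = 0.070.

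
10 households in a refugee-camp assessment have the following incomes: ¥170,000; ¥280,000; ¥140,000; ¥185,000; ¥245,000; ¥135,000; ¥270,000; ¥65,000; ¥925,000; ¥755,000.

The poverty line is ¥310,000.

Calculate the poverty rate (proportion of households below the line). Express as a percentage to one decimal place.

80.0%

8 of the 10 households have income below ¥310,000.
H = 8/10 = 80.0%.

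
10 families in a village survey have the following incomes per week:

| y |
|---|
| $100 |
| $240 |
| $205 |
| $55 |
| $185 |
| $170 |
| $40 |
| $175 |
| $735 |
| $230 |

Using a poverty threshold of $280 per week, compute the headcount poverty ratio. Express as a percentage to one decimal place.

90.0%

9 of the 10 families have income below $280.
H = 9/10 = 90.0%.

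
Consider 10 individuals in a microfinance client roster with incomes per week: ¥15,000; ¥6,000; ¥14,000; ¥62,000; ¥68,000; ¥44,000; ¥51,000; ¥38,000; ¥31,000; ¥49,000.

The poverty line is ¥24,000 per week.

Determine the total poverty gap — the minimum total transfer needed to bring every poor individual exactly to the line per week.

Poor units: ¥6,000, ¥14,000, ¥15,000 (q = 3 of N = 10).
Individual gaps: 24000−6000 = 18000; 24000−14000 = 10000; 24000−15000 = 9000.
Aggregate gap = ¥37,000.

¥37,000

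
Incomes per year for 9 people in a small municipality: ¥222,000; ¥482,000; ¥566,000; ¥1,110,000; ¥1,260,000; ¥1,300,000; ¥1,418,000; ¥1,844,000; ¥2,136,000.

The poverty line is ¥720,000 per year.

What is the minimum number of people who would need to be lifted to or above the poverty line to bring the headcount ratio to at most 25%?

1

Currently q = 3 of N = 9 are below the line (H = 0.333).
A headcount ratio of at most 25% allows at most ⌊0.25 × 9⌋ = 2 poor people.
So at least 3 − 2 = 1 must be lifted.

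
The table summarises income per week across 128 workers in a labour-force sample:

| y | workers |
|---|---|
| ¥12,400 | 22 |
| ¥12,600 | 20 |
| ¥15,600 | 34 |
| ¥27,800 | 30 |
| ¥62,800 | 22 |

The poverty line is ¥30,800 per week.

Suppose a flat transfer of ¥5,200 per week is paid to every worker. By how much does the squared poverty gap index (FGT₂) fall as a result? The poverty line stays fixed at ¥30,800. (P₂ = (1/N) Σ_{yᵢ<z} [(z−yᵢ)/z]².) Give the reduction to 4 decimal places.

0.0954

Before: below the line — 22×¥12,400, 20×¥12,600, 34×¥15,600, 30×¥27,800; squared poverty gap index (FGT₂) = 0.182815.
After the ¥5,200 transfer: below the line — 22×¥17,600, 20×¥17,800, 34×¥20,800; squared poverty gap index (FGT₂) = 0.087405.
Reduction = 0.182815 − 0.087405 = 0.0954.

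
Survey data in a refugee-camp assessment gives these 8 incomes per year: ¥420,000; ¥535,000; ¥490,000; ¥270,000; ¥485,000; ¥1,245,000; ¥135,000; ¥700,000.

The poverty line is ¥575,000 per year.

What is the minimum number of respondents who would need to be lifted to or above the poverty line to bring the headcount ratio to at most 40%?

3

Currently q = 6 of N = 8 are below the line (H = 0.750).
A headcount ratio of at most 40% allows at most ⌊0.40 × 8⌋ = 3 poor respondents.
So at least 6 − 3 = 3 must be lifted.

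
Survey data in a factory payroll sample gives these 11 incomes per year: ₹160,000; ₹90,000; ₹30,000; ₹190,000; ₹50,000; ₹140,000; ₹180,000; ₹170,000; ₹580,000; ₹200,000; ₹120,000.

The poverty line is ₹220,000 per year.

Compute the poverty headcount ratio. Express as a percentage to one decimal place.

10 of the 11 households have income below ₹220,000.
H = 10/11 = 90.9%.

90.9%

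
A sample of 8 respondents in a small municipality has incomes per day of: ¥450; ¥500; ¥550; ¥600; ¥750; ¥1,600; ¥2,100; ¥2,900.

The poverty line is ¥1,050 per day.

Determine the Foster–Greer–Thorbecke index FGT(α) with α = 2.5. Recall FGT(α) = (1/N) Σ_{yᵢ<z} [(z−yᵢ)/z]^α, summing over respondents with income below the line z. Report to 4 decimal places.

Poor units: ¥450, ¥500, ¥550, ¥600, ¥750 (q = 5 of N = 8).
Normalized shortfalls: (1050−450)/1050 = 0.5714; (1050−500)/1050 = 0.5238; (1050−550)/1050 = 0.4762; (1050−600)/1050 = 0.4286; (1050−750)/1050 = 0.2857.
Raised to α = 2.5: 0.24683; 0.19858; 0.15648; 0.12024; 0.04363.
Sum = 0.765767; FGT(2.5) = 0.765767 / 8 = 0.0957.

0.0957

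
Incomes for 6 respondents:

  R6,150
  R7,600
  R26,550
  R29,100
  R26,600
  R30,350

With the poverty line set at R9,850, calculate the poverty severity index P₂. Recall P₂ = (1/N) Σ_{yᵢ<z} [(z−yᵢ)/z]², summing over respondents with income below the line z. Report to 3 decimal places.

Incomes under z: R6,150, R7,600 (q = 2 of N = 6).
Normalized shortfalls: (9850−6150)/9850 = 0.3756; (9850−7600)/9850 = 0.2284.
Squared: 0.1411; 0.0522.
Sum = 0.193280; P₂ = 0.193280 / 6 = 0.032.

0.032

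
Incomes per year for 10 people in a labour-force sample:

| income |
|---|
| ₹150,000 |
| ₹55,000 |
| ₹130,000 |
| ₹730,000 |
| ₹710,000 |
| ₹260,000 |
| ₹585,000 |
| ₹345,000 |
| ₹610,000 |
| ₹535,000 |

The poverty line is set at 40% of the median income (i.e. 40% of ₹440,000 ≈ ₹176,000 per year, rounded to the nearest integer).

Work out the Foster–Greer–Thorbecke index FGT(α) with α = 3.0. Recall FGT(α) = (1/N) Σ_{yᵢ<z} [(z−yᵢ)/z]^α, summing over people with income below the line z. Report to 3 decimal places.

Below the line: ₹55,000, ₹130,000, ₹150,000 (q = 3 of N = 10).
Shortfall ratios: (176000−55000)/176000 = 0.6875; (176000−130000)/176000 = 0.2614; (176000−150000)/176000 = 0.1477.
Raised to α = 3.0: 0.32495; 0.01785; 0.00322.
Sum = 0.346029; FGT(3.0) = 0.346029 / 10 = 0.035.

0.035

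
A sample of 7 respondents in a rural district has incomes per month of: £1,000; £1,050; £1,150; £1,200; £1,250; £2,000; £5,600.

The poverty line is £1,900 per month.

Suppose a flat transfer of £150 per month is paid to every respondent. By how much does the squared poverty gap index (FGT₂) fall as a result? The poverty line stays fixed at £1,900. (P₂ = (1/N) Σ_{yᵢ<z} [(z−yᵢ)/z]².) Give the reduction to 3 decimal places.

0.041

Before: below the line — £1,000, £1,050, £1,150, £1,200, £1,250; squared poverty gap index (FGT₂) = 0.11901.
After the £150 transfer: below the line — £1,150, £1,200, £1,300, £1,350, £1,400; squared poverty gap index (FGT₂) = 0.07776.
Reduction = 0.11901 − 0.07776 = 0.041.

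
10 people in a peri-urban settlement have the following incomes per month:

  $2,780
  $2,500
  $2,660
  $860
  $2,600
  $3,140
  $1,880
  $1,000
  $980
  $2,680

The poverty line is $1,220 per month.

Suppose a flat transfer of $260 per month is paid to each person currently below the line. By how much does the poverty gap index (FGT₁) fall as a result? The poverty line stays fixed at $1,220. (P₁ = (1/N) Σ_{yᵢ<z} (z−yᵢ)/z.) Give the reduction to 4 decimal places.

0.0590

Before: below the line — $860, $980, $1,000; poverty gap index (FGT₁) = 0.067213.
After the $260 transfer: below the line — $1,120; poverty gap index (FGT₁) = 0.008197.
Reduction = 0.067213 − 0.008197 = 0.0590.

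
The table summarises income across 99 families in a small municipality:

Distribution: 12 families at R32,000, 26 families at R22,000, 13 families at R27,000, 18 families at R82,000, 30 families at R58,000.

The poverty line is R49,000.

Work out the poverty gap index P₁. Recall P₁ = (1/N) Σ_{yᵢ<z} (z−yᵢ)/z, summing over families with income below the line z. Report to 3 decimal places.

Below z: 26×R22,000, 13×R27,000, 12×R32,000 (q = 51 of N = 99).
Relative gaps: (49000−22000)/49000 = 0.5510 (×26); (49000−27000)/49000 = 0.4490 (×13); (49000−32000)/49000 = 0.3469 (×12).
Σ = 24.326531. Dividing by the full population N = 99 gives P₁ = 0.246.

0.246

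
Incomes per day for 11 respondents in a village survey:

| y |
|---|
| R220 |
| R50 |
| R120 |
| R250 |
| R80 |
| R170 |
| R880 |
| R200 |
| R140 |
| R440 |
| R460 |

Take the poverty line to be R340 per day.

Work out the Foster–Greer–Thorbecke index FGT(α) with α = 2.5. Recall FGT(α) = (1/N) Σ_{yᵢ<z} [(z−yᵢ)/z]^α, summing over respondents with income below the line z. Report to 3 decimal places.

0.198

Incomes under z: R50, R80, R120, R140, R170, R200, R220, R250 (q = 8 of N = 11).
Gap ratios (z−y)/z: (340−50)/340 = 0.8529; (340−80)/340 = 0.7647; (340−120)/340 = 0.6471; (340−140)/340 = 0.5882; (340−170)/340 = 0.5000; (340−200)/340 = 0.4118; (340−220)/340 = 0.3529; (340−250)/340 = 0.2647.
Raised to α = 2.5: 0.67189; 0.51137; 0.33679; 0.26539; 0.17678; 0.10880; 0.07400; 0.03605.
Sum = 2.181066; FGT(2.5) = 2.181066 / 11 = 0.198.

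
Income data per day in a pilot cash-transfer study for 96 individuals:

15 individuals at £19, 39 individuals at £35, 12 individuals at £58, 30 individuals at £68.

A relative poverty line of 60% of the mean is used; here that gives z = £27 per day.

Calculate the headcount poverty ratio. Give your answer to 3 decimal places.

15 of the 96 individuals have income below £27.
H = 15/96 = 0.156.

0.156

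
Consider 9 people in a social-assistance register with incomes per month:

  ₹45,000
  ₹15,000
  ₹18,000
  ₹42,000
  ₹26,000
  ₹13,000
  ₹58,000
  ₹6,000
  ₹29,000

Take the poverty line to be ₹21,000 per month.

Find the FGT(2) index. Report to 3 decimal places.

Incomes under z: ₹6,000, ₹13,000, ₹15,000, ₹18,000 (q = 4 of N = 9).
Gap ratios (z−y)/z: (21000−6000)/21000 = 0.7143; (21000−13000)/21000 = 0.3810; (21000−15000)/21000 = 0.2857; (21000−18000)/21000 = 0.1429.
Squared: 0.5102; 0.1451; 0.0816; 0.0204.
Sum = 0.757370; P₂ = 0.757370 / 9 = 0.084.

0.084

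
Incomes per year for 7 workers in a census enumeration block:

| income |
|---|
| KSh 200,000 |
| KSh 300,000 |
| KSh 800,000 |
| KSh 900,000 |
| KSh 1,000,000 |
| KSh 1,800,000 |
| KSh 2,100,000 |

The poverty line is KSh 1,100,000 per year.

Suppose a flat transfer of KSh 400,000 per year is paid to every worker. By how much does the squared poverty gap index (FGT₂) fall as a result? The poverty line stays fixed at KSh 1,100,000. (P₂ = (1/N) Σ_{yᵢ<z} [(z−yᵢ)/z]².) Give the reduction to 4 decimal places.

0.1393

Before: below the line — KSh 200,000, KSh 300,000, KSh 800,000, KSh 900,000, KSh 1,000,000; squared poverty gap index (FGT₂) = 0.187721.
After the KSh 400,000 transfer: below the line — KSh 600,000, KSh 700,000; squared poverty gap index (FGT₂) = 0.048406.
Reduction = 0.187721 − 0.048406 = 0.1393.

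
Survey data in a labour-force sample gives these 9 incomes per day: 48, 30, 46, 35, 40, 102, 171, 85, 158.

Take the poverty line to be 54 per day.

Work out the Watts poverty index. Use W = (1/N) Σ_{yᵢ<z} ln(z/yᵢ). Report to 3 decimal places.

Below the line: 30, 35, 40, 46, 48 (q = 5 of N = 9).
ln(z/y) terms: ln(54/30) = 0.5878; ln(54/35) = 0.4336; ln(54/40) = 0.3001; ln(54/46) = 0.1603; ln(54/48) = 0.1178.
W = 1.599653 / 9 = 0.178.

0.178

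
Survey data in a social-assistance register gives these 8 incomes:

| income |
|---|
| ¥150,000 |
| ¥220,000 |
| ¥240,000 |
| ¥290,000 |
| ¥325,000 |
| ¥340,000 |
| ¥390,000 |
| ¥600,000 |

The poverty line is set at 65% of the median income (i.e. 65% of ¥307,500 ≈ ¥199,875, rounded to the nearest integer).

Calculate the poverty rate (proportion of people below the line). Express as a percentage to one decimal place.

1 of the 8 people have income below ¥199,875.
H = 1/8 = 12.5%.

12.5%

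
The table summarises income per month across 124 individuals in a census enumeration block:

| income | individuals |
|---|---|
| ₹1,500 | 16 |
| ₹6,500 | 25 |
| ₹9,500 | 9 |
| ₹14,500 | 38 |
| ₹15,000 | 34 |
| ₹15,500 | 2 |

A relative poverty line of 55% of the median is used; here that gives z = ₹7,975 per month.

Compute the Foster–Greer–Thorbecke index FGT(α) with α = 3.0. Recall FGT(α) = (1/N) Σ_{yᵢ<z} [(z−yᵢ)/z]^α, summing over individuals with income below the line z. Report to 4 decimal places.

Below z: 16×₹1,500, 25×₹6,500 (q = 41 of N = 124).
Relative gaps: (7975−1500)/7975 = 0.8119 (×16); (7975−6500)/7975 = 0.1850 (×25).
Raised to α = 3.0: 0.53521 (×16); 0.00633 (×25).
Sum = 8.721590; FGT(3.0) = 8.721590 / 124 = 0.0703.

0.0703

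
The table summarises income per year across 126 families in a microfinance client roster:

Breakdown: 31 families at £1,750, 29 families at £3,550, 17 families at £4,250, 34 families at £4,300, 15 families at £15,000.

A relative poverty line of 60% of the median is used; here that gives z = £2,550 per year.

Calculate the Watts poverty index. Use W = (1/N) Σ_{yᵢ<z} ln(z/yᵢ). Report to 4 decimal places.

0.0926

Poor units: 31×£1,750 (q = 31 of N = 126).
ln(z/y) terms: ln(2550/1750) = 0.3765 (×31).
W = 11.670805 / 126 = 0.0926.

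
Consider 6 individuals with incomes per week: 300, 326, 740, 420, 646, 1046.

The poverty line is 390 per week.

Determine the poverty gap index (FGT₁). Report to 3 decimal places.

Below z: 300, 326 (q = 2 of N = 6).
Gap ratios (z−y)/z: (390−300)/390 = 0.2308; (390−326)/390 = 0.1641.
Sum of shortfalls = 0.394872; P₁ averages over all N: 0.394872 / 6 = 0.066.

0.066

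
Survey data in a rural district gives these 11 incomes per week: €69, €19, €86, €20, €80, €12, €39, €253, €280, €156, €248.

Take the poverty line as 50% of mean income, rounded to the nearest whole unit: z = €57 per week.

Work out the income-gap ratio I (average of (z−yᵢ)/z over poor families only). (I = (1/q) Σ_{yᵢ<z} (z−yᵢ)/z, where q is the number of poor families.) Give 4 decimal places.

Below the line: €12, €19, €20, €39 (q = 4 of N = 11).
Relative gaps: 0.7895, 0.6667, 0.6491, 0.3158; sum = 2.421053.
The income-gap ratio divides by q (the poor only): 2.421053 / 4 = 0.6053.

0.6053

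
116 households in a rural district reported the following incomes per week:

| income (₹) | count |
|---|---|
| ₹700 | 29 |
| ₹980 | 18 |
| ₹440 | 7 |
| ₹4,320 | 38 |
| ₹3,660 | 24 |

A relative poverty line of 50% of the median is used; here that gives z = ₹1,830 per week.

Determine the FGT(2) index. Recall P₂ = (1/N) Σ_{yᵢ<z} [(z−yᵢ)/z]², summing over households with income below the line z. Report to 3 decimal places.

0.164

Incomes under z: 7×₹440, 29×₹700, 18×₹980 (q = 54 of N = 116).
Gap ratios (z−y)/z: (1830−440)/1830 = 0.7596 (×7); (1830−700)/1830 = 0.6175 (×29); (1830−980)/1830 = 0.4645 (×18).
Squared: 0.5769 (×7); 0.3813 (×29); 0.2157 (×18).
Sum = 18.979307; P₂ = 18.979307 / 116 = 0.164.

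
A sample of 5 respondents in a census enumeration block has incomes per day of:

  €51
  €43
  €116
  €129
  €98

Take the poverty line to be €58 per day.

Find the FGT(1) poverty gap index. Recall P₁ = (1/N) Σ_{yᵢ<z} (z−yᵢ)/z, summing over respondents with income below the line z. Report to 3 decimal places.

0.076

Below the line: €43, €51 (q = 2 of N = 5).
Shortfall ratios: (58−43)/58 = 0.2586; (58−51)/58 = 0.1207.
Sum of shortfalls = 0.379310; P₁ averages over all N: 0.379310 / 5 = 0.076.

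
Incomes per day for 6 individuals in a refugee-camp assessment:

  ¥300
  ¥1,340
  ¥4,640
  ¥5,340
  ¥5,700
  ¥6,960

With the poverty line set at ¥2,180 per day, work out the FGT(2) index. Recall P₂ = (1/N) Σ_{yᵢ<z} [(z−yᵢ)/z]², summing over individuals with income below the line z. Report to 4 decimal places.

0.1487

Below z: ¥300, ¥1,340 (q = 2 of N = 6).
Relative gaps: (2180−300)/2180 = 0.8624; (2180−1340)/2180 = 0.3853.
Squared: 0.7437; 0.1485.
Sum = 0.892181; P₂ = 0.892181 / 6 = 0.1487.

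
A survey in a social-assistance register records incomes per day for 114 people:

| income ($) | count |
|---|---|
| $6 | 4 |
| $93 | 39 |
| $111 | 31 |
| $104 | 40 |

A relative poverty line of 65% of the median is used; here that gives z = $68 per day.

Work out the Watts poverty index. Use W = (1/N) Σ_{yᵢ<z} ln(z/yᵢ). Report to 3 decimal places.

Poor units: 4×$6 (q = 4 of N = 114).
Log shortfalls: ln(68/6) = 2.4277 (×4).
W = 9.710993 / 114 = 0.085.

0.085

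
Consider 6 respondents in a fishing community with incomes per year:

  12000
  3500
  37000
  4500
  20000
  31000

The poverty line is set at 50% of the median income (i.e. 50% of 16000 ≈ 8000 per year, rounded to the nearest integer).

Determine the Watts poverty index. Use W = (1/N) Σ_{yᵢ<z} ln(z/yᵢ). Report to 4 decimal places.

Poor units: 3500, 4500 (q = 2 of N = 6).
Log shortfalls: ln(8000/3500) = 0.8267; ln(8000/4500) = 0.5754.
W = 1.402043 / 6 = 0.2337.

0.2337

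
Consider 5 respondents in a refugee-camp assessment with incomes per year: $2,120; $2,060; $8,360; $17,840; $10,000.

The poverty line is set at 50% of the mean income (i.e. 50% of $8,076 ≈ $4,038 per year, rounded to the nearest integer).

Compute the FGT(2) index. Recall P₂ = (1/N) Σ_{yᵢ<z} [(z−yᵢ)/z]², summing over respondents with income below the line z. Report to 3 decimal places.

Below the line: $2,060, $2,120 (q = 2 of N = 5).
Relative gaps: (4038−2060)/4038 = 0.4898; (4038−2120)/4038 = 0.4750.
Squared: 0.2399; 0.2256.
Sum = 0.465563; P₂ = 0.465563 / 5 = 0.093.

0.093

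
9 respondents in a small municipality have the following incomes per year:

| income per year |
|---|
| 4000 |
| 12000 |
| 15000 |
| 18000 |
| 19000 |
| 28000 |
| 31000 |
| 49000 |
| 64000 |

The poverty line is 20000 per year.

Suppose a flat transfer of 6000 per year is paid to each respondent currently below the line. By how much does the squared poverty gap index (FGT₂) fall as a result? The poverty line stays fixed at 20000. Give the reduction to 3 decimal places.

Before: below the line — 4000, 12000, 15000, 18000, 19000; squared poverty gap index (FGT₂) = 0.09722.
After the 6000 transfer: below the line — 10000, 18000; squared poverty gap index (FGT₂) = 0.02889.
Reduction = 0.09722 − 0.02889 = 0.068.

0.068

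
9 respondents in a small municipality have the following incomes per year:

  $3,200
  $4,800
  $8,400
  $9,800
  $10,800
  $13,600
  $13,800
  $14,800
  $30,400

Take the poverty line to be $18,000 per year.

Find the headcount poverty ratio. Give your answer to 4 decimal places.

0.8889

8 of the 9 respondents have income below $18,000.
H = 8/9 = 0.8889.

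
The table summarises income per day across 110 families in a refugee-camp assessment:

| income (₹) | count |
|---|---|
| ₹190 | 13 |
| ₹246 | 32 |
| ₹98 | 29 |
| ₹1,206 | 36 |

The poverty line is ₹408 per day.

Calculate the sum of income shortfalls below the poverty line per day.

Incomes under z: 29×₹98, 13×₹190, 32×₹246 (q = 74 of N = 110).
Individual gaps: 29×(408−98) = 8990; 13×(408−190) = 2834; 32×(408−246) = 5184.
Aggregate gap = ₹17,008.

₹17,008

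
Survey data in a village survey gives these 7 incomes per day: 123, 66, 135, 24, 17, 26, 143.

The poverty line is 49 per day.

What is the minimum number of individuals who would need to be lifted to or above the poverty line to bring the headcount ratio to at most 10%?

3

3 of the 7 individuals are poor, so H = 3/7 = 0.429.
A headcount ratio of at most 10% allows at most ⌊0.10 × 7⌋ = 0 poor individuals.
So at least 3 − 0 = 3 must be lifted.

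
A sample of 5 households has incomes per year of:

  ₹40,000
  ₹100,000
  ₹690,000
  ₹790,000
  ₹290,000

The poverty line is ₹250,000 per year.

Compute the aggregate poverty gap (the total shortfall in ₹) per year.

₹360,000

Below the line: ₹40,000, ₹100,000 (q = 2 of N = 5).
Individual gaps: 250000−40000 = 210000; 250000−100000 = 150000.
Aggregate gap = ₹360,000.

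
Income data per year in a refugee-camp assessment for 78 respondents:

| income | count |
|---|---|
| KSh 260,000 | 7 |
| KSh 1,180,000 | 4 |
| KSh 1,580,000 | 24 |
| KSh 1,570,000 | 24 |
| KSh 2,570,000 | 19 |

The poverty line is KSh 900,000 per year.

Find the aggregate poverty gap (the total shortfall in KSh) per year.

KSh 4,480,000

Below z: 7×KSh 260,000 (q = 7 of N = 78).
Individual gaps: 7×(900000−260000) = 4480000.
Aggregate gap = KSh 4,480,000.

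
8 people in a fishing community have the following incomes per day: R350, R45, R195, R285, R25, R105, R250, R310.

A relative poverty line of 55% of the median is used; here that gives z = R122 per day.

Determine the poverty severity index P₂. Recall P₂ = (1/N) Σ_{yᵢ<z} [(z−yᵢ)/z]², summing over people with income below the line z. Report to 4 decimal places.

Incomes under z: R25, R45, R105 (q = 3 of N = 8).
Shortfall ratios: (122−25)/122 = 0.7951; (122−45)/122 = 0.6311; (122−105)/122 = 0.1393.
Squared: 0.6322; 0.3983; 0.0194.
Sum = 1.049919; P₂ = 1.049919 / 8 = 0.1312.

0.1312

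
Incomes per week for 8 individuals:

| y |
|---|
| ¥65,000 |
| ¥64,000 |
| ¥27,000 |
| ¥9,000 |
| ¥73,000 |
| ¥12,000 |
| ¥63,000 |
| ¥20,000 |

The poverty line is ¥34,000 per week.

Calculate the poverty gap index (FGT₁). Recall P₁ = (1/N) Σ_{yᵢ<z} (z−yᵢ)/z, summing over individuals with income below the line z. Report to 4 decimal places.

0.2500

Incomes under z: ¥9,000, ¥12,000, ¥20,000, ¥27,000 (q = 4 of N = 8).
Normalized shortfalls: (34000−9000)/34000 = 0.7353; (34000−12000)/34000 = 0.6471; (34000−20000)/34000 = 0.4118; (34000−27000)/34000 = 0.2059.
Σ = 2.000000. Dividing by the full population N = 8 gives P₁ = 0.2500.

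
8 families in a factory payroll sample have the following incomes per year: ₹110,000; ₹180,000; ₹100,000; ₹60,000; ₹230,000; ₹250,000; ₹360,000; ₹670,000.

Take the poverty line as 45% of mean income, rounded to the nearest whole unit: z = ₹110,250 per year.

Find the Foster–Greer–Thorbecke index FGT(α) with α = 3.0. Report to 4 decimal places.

Below the line: ₹60,000, ₹100,000, ₹110,000 (q = 3 of N = 8).
Relative gaps: (110250−60000)/110250 = 0.4558; (110250−100000)/110250 = 0.0930; (110250−110000)/110250 = 0.0023.
Raised to α = 3.0: 0.09468; 0.00080; 0.00000.
Sum = 0.095487; FGT(3.0) = 0.095487 / 8 = 0.0119.

0.0119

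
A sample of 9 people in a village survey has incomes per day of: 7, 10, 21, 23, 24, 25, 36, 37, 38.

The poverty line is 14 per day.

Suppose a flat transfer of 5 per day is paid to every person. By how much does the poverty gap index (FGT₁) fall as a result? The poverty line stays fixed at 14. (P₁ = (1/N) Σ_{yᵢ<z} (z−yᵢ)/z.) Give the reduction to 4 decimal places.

Before: below the line — 7, 10; poverty gap index (FGT₁) = 0.087302.
After the 5 transfer: below the line — 12; poverty gap index (FGT₁) = 0.015873.
Reduction = 0.087302 − 0.015873 = 0.0714.

0.0714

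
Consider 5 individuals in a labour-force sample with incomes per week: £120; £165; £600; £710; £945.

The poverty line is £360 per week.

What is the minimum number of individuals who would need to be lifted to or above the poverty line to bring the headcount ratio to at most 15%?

Currently q = 2 of N = 5 are below the line (H = 0.400).
A headcount ratio of at most 15% allows at most ⌊0.15 × 5⌋ = 0 poor individuals.
So at least 2 − 0 = 2 must be lifted.

2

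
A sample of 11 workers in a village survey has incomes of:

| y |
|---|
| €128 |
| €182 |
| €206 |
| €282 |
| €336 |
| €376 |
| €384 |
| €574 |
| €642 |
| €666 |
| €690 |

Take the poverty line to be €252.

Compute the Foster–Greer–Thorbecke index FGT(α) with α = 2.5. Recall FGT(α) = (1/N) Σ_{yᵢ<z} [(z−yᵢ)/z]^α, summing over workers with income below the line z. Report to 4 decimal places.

Below the line: €128, €182, €206 (q = 3 of N = 11).
Normalized shortfalls: (252−128)/252 = 0.4921; (252−182)/252 = 0.2778; (252−206)/252 = 0.1825.
Raised to α = 2.5: 0.16985; 0.04067; 0.01424.
Sum = 0.224748; FGT(2.5) = 0.224748 / 11 = 0.0204.

0.0204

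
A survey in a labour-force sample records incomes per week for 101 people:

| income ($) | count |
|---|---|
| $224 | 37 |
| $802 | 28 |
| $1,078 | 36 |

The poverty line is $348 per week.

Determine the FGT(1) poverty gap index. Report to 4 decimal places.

0.1305

Poor units: 37×$224 (q = 37 of N = 101).
Relative gaps: (348−224)/348 = 0.3563 (×37).
Σ = 13.183908. Dividing by the full population N = 101 gives P₁ = 0.1305.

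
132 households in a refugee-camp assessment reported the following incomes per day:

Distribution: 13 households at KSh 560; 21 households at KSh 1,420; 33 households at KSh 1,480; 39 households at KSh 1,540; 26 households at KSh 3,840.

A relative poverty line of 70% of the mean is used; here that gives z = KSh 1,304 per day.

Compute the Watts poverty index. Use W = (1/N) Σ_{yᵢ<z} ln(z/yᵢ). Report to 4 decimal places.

0.0832

Poor units: 13×KSh 560 (q = 13 of N = 132).
Log shortfalls: ln(1304/560) = 0.8453 (×13).
W = 10.988314 / 132 = 0.0832.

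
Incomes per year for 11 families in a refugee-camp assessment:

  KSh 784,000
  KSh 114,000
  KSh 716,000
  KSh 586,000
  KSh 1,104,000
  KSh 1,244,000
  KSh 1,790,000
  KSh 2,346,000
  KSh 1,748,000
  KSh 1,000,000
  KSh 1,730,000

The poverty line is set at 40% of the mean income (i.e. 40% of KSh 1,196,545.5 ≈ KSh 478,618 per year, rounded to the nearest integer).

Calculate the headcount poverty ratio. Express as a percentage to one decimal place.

9.1%

1 of the 11 families have income below KSh 478,618.
H = 1/11 = 9.1%.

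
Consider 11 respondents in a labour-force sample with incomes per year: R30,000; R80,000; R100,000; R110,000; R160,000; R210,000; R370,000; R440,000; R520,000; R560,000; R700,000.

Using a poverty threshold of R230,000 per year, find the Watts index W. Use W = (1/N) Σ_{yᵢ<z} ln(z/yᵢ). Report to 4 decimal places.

Below the line: R30,000, R80,000, R100,000, R110,000, R160,000, R210,000 (q = 6 of N = 11).
ln(z/y) terms: ln(230000/30000) = 2.0369; ln(230000/80000) = 1.0561; ln(230000/100000) = 0.8329; ln(230000/110000) = 0.7376; ln(230000/160000) = 0.3629; ln(230000/210000) = 0.0910.
W = 5.117320 / 11 = 0.4652.

0.4652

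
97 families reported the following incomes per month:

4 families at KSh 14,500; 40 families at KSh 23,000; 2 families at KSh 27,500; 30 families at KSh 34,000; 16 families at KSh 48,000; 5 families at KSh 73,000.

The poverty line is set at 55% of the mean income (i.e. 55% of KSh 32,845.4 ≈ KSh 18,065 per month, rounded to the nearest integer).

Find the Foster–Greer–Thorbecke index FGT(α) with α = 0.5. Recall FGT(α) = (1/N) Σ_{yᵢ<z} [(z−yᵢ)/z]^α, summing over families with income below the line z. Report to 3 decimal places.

0.018

Incomes under z: 4×KSh 14,500 (q = 4 of N = 97).
Shortfall ratios: (18065−14500)/18065 = 0.1973 (×4).
Raised to α = 0.5: 0.44423 (×4).
Sum = 1.776932; FGT(0.5) = 1.776932 / 97 = 0.018.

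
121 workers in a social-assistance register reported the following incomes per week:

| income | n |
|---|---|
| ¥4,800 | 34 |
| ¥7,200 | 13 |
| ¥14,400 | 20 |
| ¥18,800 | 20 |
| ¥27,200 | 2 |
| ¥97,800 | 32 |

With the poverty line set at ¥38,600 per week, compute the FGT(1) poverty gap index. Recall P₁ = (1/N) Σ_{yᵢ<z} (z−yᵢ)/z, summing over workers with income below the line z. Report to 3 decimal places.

0.527

Below the line: 34×¥4,800, 13×¥7,200, 20×¥14,400, 20×¥18,800, 2×¥27,200 (q = 89 of N = 121).
Relative gaps: (38600−4800)/38600 = 0.8756 (×34); (38600−7200)/38600 = 0.8135 (×13); (38600−14400)/38600 = 0.6269 (×20); (38600−18800)/38600 = 0.5130 (×20); (38600−27200)/38600 = 0.2953 (×2).
Sum of shortfalls = 63.735751; P₁ averages over all N: 63.735751 / 121 = 0.527.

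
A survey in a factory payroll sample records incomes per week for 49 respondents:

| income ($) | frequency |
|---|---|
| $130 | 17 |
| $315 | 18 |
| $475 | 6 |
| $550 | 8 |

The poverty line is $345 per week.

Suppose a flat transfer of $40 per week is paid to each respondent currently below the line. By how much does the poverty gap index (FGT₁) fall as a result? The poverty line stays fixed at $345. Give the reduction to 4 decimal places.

Before: below the line — 17×$130, 18×$315; poverty gap index (FGT₁) = 0.248151.
After the $40 transfer: below the line — 17×$170; poverty gap index (FGT₁) = 0.175983.
Reduction = 0.248151 − 0.175983 = 0.0722.

0.0722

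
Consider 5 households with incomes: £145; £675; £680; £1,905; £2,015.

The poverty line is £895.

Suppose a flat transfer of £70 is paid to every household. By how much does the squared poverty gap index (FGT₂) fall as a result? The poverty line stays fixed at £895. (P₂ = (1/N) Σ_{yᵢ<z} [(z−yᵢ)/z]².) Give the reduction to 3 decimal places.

Before: below the line — £145, £675, £680; squared poverty gap index (FGT₂) = 0.16407.
After the £70 transfer: below the line — £215, £745, £750; squared poverty gap index (FGT₂) = 0.12632.
Reduction = 0.16407 − 0.12632 = 0.038.

0.038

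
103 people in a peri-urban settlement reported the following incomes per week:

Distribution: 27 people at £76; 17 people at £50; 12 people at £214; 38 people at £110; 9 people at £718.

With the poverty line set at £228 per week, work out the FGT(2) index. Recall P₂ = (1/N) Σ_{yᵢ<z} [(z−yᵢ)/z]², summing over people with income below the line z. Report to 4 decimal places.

0.3164

Poor units: 17×£50, 27×£76, 38×£110, 12×£214 (q = 94 of N = 103).
Relative gaps: (228−50)/228 = 0.7807 (×17); (228−76)/228 = 0.6667 (×27); (228−110)/228 = 0.5175 (×38); (228−214)/228 = 0.0614 (×12).
Squared: 0.6095 (×17); 0.4444 (×27); 0.2679 (×38); 0.0038 (×12).
Sum = 32.585026; P₂ = 32.585026 / 103 = 0.3164.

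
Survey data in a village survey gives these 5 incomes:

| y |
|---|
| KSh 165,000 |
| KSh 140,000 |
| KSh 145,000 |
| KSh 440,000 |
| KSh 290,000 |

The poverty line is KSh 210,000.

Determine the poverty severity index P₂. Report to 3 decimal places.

Incomes under z: KSh 140,000, KSh 145,000, KSh 165,000 (q = 3 of N = 5).
Shortfall ratios: (210000−140000)/210000 = 0.3333; (210000−145000)/210000 = 0.3095; (210000−165000)/210000 = 0.2143.
Squared: 0.1111; 0.0958; 0.0459.
Sum = 0.252834; P₂ = 0.252834 / 5 = 0.051.

0.051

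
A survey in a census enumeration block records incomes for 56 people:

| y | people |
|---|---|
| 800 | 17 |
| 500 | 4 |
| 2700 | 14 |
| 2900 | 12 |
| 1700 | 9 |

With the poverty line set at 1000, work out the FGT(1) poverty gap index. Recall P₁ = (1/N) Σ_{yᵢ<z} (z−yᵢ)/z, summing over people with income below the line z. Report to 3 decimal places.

Poor units: 4×500, 17×800 (q = 21 of N = 56).
Gap ratios (z−y)/z: (1000−500)/1000 = 0.5000 (×4); (1000−800)/1000 = 0.2000 (×17).
Σ = 5.400000. Dividing by the full population N = 56 gives P₁ = 0.096.

0.096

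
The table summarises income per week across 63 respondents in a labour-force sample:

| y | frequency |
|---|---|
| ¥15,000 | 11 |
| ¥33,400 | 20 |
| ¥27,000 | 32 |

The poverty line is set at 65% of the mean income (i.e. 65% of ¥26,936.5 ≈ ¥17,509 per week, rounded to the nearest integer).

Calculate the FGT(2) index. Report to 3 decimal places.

Below z: 11×¥15,000 (q = 11 of N = 63).
Shortfall ratios: (17509−15000)/17509 = 0.1433 (×11).
Squared: 0.0205 (×11).
Sum = 0.225877; P₂ = 0.225877 / 63 = 0.004.

0.004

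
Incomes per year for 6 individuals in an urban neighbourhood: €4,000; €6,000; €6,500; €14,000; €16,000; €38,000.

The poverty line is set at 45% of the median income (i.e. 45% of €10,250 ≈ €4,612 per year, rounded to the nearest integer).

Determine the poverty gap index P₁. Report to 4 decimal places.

Below z: €4,000 (q = 1 of N = 6).
Gap ratios (z−y)/z: (4612−4000)/4612 = 0.1327.
Sum of shortfalls = 0.132697; P₁ averages over all N: 0.132697 / 6 = 0.0221.

0.0221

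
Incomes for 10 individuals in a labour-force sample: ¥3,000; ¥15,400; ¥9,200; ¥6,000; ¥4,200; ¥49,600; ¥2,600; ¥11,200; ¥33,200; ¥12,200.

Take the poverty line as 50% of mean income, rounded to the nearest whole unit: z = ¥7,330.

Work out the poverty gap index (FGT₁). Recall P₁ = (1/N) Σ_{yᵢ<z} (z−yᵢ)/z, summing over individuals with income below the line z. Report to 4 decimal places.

Poor units: ¥2,600, ¥3,000, ¥4,200, ¥6,000 (q = 4 of N = 10).
Shortfall ratios: (7330−2600)/7330 = 0.6453; (7330−3000)/7330 = 0.5907; (7330−4200)/7330 = 0.4270; (7330−6000)/7330 = 0.1814.
Σ = 1.844475. Dividing by the full population N = 10 gives P₁ = 0.1844.

0.1844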